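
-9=-9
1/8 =0.12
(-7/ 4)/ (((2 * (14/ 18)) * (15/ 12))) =-9/ 10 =-0.90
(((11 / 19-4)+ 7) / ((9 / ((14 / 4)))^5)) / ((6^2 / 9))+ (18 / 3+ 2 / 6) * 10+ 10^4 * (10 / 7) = 3606097661153 / 251312544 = 14349.06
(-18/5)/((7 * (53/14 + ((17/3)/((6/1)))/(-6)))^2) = -209952/37620245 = -0.01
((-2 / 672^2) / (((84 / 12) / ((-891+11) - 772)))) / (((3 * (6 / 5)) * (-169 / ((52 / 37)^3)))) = -3835 / 804167028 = -0.00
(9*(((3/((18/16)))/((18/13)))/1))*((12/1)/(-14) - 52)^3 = -2633956000/1029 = -2559724.00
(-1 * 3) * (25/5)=-15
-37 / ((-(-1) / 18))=-666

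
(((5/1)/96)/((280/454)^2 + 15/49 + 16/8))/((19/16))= 12624605/773282178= 0.02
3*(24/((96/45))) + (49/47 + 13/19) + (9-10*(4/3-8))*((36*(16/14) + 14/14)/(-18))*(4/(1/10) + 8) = -1905608291/225036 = -8468.02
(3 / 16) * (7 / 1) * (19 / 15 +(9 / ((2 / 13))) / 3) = 4361 / 160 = 27.26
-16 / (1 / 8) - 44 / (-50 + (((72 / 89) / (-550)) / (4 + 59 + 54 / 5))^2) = -128005019052426 / 1006962075617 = -127.12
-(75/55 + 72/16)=-129/22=-5.86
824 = 824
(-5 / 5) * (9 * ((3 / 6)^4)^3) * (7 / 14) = -9 / 8192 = -0.00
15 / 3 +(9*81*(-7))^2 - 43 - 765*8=26034451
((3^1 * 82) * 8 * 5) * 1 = 9840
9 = 9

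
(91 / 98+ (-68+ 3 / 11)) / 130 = -10287 / 20020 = -0.51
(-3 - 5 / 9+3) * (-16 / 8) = 10 / 9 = 1.11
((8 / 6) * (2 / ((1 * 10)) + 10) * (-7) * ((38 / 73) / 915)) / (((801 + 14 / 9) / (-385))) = 4178328 / 160820095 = 0.03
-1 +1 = 0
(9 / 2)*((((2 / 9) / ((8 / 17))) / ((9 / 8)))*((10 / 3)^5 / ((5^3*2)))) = 3.11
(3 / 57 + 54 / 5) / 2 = 1031 / 190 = 5.43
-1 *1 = -1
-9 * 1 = -9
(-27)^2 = 729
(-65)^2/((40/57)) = 48165/8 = 6020.62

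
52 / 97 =0.54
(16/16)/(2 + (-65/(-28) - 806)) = -28/22447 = -0.00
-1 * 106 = -106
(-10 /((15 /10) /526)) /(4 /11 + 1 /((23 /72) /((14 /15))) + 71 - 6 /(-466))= -1550358700 /32848557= -47.20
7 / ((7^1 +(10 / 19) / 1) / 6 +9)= 114 / 167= 0.68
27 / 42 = 0.64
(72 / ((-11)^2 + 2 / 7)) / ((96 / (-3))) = -0.02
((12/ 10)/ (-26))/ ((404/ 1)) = -3/ 26260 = -0.00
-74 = -74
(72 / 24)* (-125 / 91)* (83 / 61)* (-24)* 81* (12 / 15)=8720.16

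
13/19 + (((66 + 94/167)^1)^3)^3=49236870790391866496247717561626609595/1919560662117681485093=25650072832849774.16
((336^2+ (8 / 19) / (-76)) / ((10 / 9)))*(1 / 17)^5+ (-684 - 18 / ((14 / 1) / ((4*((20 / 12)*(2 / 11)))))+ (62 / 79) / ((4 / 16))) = -10637640848548991 / 15589767186455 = -682.35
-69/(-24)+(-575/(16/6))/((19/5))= -2047/38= -53.87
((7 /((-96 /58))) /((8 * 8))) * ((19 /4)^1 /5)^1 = -3857 /61440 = -0.06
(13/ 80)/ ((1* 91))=1/ 560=0.00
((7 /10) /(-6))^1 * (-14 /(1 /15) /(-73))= -49 /146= -0.34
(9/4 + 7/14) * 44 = 121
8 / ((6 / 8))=32 / 3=10.67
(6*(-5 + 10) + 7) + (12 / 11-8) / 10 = 1997 / 55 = 36.31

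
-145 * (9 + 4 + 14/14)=-2030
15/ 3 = 5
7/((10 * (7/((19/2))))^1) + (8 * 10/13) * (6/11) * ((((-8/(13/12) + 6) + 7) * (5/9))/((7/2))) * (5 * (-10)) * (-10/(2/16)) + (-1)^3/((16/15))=37376039039/3123120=11967.53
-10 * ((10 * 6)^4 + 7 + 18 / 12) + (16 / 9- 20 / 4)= -1166400794 / 9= -129600088.22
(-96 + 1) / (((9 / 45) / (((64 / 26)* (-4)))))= 60800 / 13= 4676.92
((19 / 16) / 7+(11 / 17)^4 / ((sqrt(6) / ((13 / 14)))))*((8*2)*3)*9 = 6851988*sqrt(6) / 584647+513 / 7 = 101.99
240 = 240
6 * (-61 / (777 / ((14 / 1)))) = -244 / 37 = -6.59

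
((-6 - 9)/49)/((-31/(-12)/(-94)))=16920/1519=11.14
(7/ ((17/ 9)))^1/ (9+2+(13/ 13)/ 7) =147/ 442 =0.33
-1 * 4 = -4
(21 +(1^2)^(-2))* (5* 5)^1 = 550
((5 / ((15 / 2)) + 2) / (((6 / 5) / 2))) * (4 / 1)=160 / 9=17.78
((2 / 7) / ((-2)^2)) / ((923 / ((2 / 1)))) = 1 / 6461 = 0.00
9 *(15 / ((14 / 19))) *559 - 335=1429145 / 14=102081.79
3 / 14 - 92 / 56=-10 / 7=-1.43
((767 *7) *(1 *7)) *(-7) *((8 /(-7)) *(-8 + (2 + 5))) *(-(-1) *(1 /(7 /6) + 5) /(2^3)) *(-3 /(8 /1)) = 660387 /8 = 82548.38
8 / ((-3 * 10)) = -4 / 15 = -0.27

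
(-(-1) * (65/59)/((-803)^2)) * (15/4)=975/152174924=0.00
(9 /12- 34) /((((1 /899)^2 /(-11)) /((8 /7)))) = 337828018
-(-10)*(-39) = -390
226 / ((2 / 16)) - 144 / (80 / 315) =1241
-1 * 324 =-324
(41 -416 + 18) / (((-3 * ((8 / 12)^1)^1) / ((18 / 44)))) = 3213 / 44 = 73.02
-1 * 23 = -23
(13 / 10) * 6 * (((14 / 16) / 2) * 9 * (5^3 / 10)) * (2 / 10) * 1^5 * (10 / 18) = 1365 / 32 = 42.66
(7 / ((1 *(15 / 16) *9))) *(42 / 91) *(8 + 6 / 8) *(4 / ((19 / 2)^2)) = 6272 / 42237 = 0.15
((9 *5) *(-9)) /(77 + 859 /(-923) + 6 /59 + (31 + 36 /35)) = -3.74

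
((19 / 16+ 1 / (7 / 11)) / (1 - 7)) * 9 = -927 / 224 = -4.14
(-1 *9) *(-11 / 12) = 33 / 4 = 8.25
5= 5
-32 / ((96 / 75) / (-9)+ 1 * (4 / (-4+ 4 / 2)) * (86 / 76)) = 136800 / 10283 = 13.30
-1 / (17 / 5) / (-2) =5 / 34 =0.15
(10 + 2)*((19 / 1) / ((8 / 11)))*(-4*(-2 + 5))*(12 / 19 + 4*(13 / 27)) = -28864 / 3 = -9621.33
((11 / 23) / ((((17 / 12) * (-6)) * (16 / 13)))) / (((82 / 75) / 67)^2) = -3610839375 / 21032672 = -171.68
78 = 78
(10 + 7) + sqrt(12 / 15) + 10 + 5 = 2 * sqrt(5) / 5 + 32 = 32.89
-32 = -32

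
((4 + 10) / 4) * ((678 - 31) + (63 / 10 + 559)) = 84861 / 20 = 4243.05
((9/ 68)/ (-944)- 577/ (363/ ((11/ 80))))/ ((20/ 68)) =-2316409/ 3115200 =-0.74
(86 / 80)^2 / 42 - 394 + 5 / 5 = -26407751 / 67200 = -392.97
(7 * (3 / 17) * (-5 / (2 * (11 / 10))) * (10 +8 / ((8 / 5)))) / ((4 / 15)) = -118125 / 748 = -157.92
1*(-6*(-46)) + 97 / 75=20797 / 75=277.29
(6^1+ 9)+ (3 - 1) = 17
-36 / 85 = -0.42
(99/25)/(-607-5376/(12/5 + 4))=-99/36175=-0.00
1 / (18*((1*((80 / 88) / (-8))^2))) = 968 / 225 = 4.30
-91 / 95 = -0.96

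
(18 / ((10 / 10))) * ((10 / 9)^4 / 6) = 10000 / 2187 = 4.57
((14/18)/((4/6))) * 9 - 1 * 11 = -0.50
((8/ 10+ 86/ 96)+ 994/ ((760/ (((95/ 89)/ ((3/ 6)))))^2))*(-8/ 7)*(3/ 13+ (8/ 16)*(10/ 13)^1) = -12955028/ 10812165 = -1.20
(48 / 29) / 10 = 0.17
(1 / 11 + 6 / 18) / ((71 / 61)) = 854 / 2343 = 0.36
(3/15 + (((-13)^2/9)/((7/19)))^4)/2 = 265767116105083/78764805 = 3374186.17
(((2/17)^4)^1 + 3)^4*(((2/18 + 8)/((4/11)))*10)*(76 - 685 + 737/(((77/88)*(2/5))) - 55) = 3803576784936925604857493090/145983575627000605443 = 26054826.84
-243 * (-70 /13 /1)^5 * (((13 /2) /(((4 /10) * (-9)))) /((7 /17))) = -137757375000 /28561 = -4823268.62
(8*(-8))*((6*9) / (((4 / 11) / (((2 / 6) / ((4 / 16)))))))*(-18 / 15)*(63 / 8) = 598752 / 5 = 119750.40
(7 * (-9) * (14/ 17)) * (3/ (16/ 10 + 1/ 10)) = -26460/ 289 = -91.56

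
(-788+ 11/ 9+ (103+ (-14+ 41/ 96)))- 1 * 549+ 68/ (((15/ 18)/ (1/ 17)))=-1787833/ 1440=-1241.55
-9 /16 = -0.56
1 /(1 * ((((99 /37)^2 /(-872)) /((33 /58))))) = -596884 /8613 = -69.30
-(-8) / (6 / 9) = 12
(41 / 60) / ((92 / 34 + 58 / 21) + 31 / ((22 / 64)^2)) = 590359 / 231376000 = 0.00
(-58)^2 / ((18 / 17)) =28594 / 9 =3177.11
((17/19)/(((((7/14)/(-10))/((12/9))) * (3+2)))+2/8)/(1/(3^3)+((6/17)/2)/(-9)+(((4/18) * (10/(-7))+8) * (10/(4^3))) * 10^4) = -1104201/2931229256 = -0.00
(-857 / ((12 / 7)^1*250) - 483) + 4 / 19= -484.79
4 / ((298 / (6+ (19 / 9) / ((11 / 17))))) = 1834 / 14751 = 0.12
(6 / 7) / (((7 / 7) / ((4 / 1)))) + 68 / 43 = 1508 / 301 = 5.01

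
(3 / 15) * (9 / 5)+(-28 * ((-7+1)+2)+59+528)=17484 / 25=699.36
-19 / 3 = -6.33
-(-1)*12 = 12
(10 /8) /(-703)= -5 /2812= -0.00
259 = 259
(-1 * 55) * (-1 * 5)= 275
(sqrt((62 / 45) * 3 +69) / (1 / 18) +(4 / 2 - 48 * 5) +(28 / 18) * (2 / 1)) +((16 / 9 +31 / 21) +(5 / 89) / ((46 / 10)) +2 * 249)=6 * sqrt(16455) / 5 +34352282 / 128961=420.31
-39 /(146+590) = -39 /736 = -0.05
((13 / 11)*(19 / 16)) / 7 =247 / 1232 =0.20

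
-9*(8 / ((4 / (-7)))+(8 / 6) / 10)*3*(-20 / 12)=-624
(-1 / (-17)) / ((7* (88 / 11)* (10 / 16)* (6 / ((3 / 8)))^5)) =1 / 623902720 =0.00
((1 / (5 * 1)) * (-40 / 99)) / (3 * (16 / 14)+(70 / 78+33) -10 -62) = 364 / 156189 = 0.00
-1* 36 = -36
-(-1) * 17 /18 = 17 /18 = 0.94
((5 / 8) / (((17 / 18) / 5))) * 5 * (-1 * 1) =-1125 / 68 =-16.54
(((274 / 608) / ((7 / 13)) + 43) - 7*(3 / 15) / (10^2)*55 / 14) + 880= 49145199 / 53200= 923.78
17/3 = 5.67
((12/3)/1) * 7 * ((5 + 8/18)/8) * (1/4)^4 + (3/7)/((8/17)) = 31777/32256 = 0.99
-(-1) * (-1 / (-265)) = 1 / 265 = 0.00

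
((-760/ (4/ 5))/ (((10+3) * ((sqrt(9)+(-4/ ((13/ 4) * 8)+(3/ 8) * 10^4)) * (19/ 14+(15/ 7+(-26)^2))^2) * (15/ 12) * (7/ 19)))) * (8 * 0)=0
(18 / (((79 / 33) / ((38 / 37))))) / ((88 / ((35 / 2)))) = 17955 / 11692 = 1.54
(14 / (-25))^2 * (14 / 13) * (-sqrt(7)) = -2744 * sqrt(7) / 8125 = -0.89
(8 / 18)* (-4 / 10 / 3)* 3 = -8 / 45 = -0.18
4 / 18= 2 / 9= 0.22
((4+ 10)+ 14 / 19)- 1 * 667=-12393 / 19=-652.26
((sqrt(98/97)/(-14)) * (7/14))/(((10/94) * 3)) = -47 * sqrt(194)/5820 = -0.11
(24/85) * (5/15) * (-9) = -72/85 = -0.85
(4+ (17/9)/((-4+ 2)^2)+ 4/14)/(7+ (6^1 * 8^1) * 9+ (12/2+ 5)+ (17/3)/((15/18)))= 5995/575568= 0.01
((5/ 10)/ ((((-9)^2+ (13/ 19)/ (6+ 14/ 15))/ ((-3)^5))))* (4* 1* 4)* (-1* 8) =787968/ 4109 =191.77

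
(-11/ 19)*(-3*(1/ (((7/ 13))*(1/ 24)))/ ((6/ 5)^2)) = 53.76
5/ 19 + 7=138/ 19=7.26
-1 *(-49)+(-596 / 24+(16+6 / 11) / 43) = 69677 / 2838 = 24.55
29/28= 1.04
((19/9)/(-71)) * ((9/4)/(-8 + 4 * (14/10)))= 95/3408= 0.03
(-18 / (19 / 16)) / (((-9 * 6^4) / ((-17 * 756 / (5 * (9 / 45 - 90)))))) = 952 / 25593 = 0.04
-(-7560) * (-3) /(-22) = 11340 /11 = 1030.91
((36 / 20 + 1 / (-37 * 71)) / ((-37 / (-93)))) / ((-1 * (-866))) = 0.01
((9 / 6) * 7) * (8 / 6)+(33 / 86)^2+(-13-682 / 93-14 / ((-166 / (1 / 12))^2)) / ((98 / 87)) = -467816933987 / 119836855488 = -3.90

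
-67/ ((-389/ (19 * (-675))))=-2208.93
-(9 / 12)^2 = -9 / 16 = -0.56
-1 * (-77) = 77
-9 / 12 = -3 / 4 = -0.75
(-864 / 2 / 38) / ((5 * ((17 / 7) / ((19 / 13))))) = -1512 / 1105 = -1.37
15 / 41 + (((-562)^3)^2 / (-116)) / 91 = -322954811201959151 / 108199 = -2984822514089.40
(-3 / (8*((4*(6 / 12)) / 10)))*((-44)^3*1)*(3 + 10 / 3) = 1011560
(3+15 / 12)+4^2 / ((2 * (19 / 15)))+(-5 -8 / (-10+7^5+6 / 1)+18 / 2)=14.57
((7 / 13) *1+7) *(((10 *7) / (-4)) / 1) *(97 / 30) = -33271 / 78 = -426.55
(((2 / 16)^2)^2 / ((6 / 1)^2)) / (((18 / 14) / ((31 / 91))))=31 / 17252352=0.00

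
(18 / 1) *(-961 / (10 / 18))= -155682 / 5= -31136.40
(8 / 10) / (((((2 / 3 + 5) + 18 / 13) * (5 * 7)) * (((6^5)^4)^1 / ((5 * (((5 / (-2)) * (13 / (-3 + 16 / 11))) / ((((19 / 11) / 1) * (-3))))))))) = -1859 / 103332177912279859200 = -0.00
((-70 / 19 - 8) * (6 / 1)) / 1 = -1332 / 19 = -70.11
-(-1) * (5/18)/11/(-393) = -5/77814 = -0.00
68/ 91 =0.75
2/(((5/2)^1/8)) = 32/5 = 6.40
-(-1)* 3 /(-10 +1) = -1 /3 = -0.33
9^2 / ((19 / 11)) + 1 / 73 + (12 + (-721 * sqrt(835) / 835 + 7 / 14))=164799 / 2774-721 * sqrt(835) / 835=34.46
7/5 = 1.40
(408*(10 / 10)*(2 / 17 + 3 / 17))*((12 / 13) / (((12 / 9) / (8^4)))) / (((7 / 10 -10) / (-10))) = 147456000 / 403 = 365895.78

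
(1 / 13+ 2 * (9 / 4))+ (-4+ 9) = 249 / 26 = 9.58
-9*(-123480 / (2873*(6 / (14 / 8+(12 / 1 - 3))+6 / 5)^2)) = 3235750 / 25857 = 125.14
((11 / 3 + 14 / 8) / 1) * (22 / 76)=715 / 456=1.57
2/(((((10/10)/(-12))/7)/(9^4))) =-1102248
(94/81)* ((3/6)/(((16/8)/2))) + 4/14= 491/567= 0.87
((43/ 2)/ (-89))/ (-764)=43/ 135992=0.00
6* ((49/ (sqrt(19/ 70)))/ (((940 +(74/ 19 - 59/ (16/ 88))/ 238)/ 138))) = 19312272* sqrt(1330)/ 8489177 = 82.96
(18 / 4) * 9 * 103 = 8343 / 2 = 4171.50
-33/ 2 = -16.50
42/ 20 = 21/ 10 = 2.10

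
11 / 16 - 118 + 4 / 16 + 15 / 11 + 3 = -19835 / 176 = -112.70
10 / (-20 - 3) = -10 / 23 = -0.43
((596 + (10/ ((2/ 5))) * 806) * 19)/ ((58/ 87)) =591261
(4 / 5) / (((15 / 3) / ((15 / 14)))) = 6 / 35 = 0.17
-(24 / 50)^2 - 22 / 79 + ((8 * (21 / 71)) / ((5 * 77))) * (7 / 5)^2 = -0.50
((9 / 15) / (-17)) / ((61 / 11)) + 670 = 3473917 / 5185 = 669.99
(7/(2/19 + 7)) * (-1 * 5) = -133/27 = -4.93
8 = 8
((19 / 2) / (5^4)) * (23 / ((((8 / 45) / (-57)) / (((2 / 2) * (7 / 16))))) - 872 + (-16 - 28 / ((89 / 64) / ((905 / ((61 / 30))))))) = -172645917579 / 868640000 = -198.75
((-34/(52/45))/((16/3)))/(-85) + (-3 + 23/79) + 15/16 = -56081/32864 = -1.71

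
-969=-969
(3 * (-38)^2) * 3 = 12996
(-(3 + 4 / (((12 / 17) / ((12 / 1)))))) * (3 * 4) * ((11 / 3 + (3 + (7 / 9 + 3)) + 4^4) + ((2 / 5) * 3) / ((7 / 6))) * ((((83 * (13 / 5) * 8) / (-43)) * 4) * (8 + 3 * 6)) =21480957675008 / 22575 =951537438.54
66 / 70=33 / 35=0.94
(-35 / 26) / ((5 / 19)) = -133 / 26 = -5.12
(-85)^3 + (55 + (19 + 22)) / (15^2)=-614124.57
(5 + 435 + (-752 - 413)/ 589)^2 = 66561420025/ 346921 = 191863.33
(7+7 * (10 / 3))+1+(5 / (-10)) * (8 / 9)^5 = 1833818 / 59049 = 31.06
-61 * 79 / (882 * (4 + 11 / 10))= -24095 / 22491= -1.07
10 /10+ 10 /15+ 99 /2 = 307 /6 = 51.17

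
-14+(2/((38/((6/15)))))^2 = -126346/9025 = -14.00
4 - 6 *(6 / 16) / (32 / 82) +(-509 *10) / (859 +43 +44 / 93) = -3977977 / 537152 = -7.41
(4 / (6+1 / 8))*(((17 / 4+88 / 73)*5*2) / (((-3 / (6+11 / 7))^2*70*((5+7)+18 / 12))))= 2651696 / 11042199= 0.24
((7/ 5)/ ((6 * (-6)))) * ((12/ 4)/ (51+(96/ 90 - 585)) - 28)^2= -50120911129/ 1643246640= -30.50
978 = 978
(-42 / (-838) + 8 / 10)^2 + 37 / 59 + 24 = 6564399024 / 258952475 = 25.35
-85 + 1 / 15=-1274 / 15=-84.93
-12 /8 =-3 /2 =-1.50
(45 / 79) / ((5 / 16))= 144 / 79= 1.82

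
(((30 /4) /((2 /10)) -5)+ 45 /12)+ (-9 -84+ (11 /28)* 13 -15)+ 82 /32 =-7177 /112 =-64.08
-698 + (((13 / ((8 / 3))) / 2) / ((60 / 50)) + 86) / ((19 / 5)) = -410299 / 608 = -674.83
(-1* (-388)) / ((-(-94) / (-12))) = -2328 / 47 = -49.53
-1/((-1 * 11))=1/11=0.09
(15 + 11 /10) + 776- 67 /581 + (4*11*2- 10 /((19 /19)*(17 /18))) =85870287 /98770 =869.40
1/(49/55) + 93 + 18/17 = 95.18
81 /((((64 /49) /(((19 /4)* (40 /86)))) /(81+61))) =26770905 /1376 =19455.60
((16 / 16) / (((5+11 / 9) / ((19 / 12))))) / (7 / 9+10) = 513 / 21728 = 0.02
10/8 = 5/4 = 1.25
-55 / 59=-0.93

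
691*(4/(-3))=-2764/3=-921.33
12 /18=2 /3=0.67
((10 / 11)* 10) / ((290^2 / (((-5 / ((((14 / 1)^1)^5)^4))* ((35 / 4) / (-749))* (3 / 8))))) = 75 / 2650227465936196410187106484224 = 0.00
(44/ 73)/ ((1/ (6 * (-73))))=-264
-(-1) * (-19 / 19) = -1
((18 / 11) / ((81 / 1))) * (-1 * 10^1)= -20 / 99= -0.20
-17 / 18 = -0.94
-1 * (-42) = 42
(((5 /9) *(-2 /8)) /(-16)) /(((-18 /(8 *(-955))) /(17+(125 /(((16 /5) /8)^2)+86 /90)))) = 137383435 /46656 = 2944.60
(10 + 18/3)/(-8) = -2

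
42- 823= -781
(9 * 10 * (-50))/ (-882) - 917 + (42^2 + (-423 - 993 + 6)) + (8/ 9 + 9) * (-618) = -980377/ 147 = -6669.23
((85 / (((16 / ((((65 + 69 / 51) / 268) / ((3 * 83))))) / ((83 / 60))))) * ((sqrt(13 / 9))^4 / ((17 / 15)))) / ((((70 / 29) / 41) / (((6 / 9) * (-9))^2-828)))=-103886497 / 574056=-180.97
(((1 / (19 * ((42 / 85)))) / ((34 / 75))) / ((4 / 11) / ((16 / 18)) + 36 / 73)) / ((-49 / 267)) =-8933375 / 6295422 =-1.42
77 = 77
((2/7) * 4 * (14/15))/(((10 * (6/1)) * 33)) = 4/7425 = 0.00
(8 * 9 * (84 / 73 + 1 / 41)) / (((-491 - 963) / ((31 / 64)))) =-981243 / 34814576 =-0.03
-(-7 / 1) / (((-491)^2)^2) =7 / 58120048561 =0.00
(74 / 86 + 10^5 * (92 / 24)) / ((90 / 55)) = 543951221 / 2322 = 234259.79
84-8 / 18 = 752 / 9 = 83.56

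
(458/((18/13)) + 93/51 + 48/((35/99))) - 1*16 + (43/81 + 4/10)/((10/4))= 109100246/240975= 452.75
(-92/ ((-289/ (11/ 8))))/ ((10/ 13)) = 3289/ 5780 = 0.57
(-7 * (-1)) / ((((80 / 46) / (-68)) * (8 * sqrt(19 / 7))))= -20.77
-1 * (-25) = 25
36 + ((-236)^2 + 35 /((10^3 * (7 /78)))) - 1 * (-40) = 5577239 /100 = 55772.39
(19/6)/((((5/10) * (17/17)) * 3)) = 2.11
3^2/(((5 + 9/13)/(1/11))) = 117/814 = 0.14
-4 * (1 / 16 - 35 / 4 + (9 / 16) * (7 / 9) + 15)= -27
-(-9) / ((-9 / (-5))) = 5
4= 4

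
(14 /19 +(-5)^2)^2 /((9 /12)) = 318828 /361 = 883.18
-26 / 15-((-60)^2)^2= -194400026 / 15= -12960001.73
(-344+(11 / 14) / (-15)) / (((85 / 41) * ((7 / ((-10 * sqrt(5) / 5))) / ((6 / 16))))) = 2962291 * sqrt(5) / 166600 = 39.76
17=17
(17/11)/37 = 17/407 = 0.04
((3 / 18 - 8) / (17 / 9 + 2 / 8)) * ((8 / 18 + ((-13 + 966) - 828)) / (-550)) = 0.84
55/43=1.28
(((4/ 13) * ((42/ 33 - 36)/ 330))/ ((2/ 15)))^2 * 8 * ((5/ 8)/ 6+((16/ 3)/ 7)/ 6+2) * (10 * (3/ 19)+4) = 1337977156/ 227828601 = 5.87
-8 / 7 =-1.14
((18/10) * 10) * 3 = 54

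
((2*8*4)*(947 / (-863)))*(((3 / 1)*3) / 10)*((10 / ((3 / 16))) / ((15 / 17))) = -16485376 / 4315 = -3820.48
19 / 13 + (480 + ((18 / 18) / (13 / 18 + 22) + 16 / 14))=482.65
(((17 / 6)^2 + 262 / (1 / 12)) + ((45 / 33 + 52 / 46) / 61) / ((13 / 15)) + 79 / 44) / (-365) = -1035421963 / 119830230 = -8.64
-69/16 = -4.31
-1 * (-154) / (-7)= -22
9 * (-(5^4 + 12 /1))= -5733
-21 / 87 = -7 / 29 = -0.24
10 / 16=5 / 8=0.62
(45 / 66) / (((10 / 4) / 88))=24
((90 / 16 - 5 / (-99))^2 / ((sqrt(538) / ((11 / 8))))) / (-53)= -20205025 *sqrt(538) / 13007858688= -0.04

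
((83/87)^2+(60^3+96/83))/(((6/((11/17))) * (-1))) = -1492681634521/64079154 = -23294.34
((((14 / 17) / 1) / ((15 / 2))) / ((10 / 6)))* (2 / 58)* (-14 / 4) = -98 / 12325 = -0.01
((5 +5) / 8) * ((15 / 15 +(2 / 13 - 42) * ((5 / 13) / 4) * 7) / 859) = -22955 / 580684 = -0.04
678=678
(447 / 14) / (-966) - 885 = -3989729 / 4508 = -885.03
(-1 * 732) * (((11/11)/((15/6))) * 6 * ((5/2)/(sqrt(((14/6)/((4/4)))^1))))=-4392 * sqrt(21)/7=-2875.24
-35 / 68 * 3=-105 / 68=-1.54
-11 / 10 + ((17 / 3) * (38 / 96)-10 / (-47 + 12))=7201 / 5040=1.43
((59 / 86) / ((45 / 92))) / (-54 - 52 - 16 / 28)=-9499 / 721755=-0.01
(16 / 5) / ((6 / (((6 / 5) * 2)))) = 32 / 25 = 1.28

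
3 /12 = 1 /4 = 0.25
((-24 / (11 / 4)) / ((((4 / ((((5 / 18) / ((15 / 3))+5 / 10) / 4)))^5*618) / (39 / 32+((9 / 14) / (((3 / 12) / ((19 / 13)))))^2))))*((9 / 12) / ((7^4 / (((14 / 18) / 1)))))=-4235215625 / 1594076876559706226688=-0.00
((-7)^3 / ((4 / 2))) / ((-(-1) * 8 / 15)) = -5145 / 16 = -321.56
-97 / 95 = -1.02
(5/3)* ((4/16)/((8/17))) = 85/96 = 0.89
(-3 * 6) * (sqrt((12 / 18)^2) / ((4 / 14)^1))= -42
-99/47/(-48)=33/752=0.04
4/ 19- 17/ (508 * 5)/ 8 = 0.21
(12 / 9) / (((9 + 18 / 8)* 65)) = 0.00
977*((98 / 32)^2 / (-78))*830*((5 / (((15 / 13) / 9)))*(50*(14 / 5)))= -532381420.70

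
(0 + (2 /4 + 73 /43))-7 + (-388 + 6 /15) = -168733 /430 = -392.40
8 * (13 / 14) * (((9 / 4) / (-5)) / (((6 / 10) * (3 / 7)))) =-13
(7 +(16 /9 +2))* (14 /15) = 1358 /135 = 10.06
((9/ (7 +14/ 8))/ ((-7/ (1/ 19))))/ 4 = -9/ 4655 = -0.00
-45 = -45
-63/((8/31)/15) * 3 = -87885/8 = -10985.62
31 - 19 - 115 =-103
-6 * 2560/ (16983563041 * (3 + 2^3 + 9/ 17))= -65280/ 832194589009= -0.00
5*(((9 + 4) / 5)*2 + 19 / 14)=459 / 14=32.79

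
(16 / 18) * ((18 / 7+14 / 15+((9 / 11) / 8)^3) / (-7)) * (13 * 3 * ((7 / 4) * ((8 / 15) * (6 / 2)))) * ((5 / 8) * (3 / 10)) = -3261157133 / 357772800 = -9.12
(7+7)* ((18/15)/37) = 84/185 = 0.45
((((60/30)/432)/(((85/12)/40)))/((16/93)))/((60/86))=1333/6120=0.22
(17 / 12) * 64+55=437 / 3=145.67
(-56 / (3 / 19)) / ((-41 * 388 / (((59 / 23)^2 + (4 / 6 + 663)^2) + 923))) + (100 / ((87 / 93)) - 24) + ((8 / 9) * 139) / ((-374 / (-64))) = 3063391742539090 / 308045331693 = 9944.61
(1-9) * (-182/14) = 104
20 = 20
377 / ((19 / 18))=6786 / 19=357.16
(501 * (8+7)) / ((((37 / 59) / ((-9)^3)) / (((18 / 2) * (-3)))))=8727146955 / 37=235868836.62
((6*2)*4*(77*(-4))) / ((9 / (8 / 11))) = -3584 / 3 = -1194.67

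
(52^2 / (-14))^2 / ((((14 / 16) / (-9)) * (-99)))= 14623232 / 3773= 3875.76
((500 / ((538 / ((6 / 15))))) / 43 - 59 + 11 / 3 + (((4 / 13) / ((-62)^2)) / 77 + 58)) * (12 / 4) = 89304646097 / 11127002887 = 8.03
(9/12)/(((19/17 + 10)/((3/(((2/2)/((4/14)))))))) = 17/294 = 0.06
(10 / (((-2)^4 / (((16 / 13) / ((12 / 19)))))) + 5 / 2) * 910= 10150 / 3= 3383.33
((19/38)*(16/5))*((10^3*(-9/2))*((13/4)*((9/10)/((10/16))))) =-33696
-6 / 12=-0.50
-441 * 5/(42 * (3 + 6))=-35/6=-5.83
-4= -4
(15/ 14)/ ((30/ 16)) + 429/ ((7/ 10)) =4294/ 7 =613.43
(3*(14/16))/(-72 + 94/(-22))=-231/6712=-0.03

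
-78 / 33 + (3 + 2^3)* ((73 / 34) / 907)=-792955 / 339218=-2.34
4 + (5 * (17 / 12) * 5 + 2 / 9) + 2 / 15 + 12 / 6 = 7519 / 180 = 41.77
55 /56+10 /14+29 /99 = 11029 /5544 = 1.99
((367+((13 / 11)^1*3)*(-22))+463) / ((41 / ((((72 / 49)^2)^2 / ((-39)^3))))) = -748486656 / 519275979677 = -0.00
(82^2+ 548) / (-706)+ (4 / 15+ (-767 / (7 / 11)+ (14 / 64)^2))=-46125094279 / 37954560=-1215.27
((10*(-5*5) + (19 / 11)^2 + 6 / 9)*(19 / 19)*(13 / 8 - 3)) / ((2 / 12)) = 89425 / 44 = 2032.39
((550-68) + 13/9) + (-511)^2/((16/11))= 25920595/144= 180004.13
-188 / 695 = -0.27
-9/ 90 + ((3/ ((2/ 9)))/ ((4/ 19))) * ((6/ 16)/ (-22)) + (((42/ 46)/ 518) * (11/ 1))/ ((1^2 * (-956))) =-1708293251/ 1431858560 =-1.19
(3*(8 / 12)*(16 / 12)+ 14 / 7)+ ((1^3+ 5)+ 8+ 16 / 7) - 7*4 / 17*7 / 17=123044 / 6069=20.27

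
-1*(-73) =73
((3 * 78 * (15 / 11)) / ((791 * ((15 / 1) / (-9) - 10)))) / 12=-351 / 121814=-0.00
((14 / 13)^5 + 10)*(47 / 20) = 99892719 / 3712930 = 26.90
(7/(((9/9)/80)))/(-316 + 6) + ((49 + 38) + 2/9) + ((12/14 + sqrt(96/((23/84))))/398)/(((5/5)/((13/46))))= 78*sqrt(322)/105271 + 1527053699/17877762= 85.43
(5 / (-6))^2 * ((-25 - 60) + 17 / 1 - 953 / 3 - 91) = -17875 / 54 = -331.02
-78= -78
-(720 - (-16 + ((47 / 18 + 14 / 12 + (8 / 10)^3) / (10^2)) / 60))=-2483997587 / 3375000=-736.00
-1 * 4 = -4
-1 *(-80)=80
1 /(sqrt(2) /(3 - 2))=sqrt(2) /2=0.71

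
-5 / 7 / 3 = -5 / 21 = -0.24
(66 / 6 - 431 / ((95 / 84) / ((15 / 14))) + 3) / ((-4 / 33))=3253.11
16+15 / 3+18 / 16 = 177 / 8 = 22.12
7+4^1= 11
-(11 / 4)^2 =-121 / 16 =-7.56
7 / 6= 1.17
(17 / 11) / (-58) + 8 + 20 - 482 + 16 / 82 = -11871325 / 26158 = -453.83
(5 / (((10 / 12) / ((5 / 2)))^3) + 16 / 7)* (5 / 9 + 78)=97061 / 9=10784.56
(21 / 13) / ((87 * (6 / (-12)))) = -14 / 377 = -0.04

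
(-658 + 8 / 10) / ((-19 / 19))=3286 / 5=657.20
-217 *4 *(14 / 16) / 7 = -217 / 2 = -108.50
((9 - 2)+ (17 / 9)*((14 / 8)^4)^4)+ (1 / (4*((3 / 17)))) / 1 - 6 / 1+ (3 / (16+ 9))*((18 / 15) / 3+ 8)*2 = 70641395388565453 / 4831838208000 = 14619.98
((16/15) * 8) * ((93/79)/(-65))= -3968/25675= -0.15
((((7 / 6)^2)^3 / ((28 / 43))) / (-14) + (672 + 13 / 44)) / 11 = 2759126599 / 45163008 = 61.09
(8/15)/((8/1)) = 0.07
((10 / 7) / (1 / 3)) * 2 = 60 / 7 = 8.57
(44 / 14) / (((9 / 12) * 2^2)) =22 / 21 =1.05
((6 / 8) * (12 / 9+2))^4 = 39.06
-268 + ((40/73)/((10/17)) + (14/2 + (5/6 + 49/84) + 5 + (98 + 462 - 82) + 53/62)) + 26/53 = 324833545/1439268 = 225.69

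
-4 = -4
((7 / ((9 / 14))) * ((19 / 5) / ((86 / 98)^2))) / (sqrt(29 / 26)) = 4470662 * sqrt(754) / 2412945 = 50.88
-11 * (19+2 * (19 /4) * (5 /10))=-1045 /4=-261.25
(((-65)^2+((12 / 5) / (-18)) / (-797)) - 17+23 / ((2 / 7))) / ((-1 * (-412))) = 102538039 / 9850920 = 10.41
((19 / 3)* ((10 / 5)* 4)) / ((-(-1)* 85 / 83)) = 49.47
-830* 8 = -6640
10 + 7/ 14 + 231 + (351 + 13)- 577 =57/ 2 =28.50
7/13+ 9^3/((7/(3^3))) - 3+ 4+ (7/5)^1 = 1280732/455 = 2814.80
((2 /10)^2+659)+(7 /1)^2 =17701 /25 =708.04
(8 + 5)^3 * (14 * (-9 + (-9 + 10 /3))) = -1353352 /3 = -451117.33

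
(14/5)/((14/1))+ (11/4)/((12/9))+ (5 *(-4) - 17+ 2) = -2619/80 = -32.74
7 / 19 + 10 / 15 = 59 / 57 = 1.04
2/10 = 1/5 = 0.20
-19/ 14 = -1.36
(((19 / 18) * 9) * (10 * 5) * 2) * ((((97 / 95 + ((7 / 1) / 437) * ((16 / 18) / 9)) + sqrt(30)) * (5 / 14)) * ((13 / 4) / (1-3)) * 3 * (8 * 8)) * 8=-5928000 * sqrt(30) / 7-3764612800 / 4347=-5504453.09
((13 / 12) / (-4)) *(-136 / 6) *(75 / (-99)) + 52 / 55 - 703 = -4197829 / 5940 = -706.71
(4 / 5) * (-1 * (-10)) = 8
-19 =-19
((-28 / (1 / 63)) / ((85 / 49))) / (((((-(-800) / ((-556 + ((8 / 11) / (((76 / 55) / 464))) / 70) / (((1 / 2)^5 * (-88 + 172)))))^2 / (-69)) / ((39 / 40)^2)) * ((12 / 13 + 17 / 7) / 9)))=29008668885904071 / 2339731250000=12398.29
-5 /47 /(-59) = 0.00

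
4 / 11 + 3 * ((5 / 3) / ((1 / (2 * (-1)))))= -106 / 11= -9.64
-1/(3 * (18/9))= -1/6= -0.17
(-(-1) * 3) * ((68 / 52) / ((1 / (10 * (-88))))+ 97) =-3161.31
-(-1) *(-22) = -22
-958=-958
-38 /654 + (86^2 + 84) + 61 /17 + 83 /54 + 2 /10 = 3744954017 /500310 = 7485.27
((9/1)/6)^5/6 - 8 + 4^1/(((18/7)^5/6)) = -8214461/1259712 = -6.52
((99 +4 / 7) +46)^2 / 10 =1038361 / 490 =2119.10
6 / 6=1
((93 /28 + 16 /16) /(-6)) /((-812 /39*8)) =1573 /363776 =0.00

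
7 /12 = 0.58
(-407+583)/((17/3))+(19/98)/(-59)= 3052573/98294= 31.06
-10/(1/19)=-190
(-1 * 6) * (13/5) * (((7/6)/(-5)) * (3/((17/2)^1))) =546/425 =1.28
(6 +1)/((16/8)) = 7/2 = 3.50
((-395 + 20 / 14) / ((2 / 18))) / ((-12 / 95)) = 785175 / 28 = 28041.96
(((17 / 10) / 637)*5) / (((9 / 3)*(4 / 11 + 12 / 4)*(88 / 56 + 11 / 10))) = 5 / 10101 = 0.00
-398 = -398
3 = 3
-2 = -2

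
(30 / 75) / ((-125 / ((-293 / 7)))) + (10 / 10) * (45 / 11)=203321 / 48125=4.22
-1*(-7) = 7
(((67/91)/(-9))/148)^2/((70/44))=49379/257116106520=0.00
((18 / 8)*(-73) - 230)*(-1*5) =7885 / 4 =1971.25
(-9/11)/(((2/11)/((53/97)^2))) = -1.34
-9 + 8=-1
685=685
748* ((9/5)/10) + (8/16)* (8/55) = 37046/275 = 134.71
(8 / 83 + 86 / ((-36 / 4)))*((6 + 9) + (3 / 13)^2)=-5991968 / 42081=-142.39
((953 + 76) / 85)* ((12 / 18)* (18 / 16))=3087 / 340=9.08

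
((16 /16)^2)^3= 1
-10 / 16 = -5 / 8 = -0.62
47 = 47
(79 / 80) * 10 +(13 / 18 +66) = 5515 / 72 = 76.60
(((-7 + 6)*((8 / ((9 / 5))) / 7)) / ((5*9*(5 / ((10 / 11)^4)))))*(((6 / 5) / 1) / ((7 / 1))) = -0.00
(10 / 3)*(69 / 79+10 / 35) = 6410 / 1659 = 3.86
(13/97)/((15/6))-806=-805.95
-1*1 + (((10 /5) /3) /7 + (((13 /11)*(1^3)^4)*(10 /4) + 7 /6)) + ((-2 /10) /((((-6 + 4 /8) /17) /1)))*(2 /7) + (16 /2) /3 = 6.06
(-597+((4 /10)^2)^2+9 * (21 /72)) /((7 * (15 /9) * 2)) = -8915241 /350000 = -25.47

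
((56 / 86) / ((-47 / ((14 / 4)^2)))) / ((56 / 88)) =-539 / 2021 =-0.27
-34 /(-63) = 34 /63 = 0.54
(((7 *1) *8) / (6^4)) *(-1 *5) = -35 / 162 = -0.22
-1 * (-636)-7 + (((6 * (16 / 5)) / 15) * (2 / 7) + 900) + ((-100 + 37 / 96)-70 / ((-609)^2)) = 60601995337 / 42386400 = 1429.75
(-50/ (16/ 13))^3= -67047.12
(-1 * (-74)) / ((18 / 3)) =37 / 3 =12.33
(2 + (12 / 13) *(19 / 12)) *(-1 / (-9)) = 5 / 13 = 0.38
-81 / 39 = -27 / 13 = -2.08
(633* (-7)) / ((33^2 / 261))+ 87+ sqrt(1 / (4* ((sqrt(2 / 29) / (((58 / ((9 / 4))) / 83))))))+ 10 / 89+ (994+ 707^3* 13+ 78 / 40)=2^(1 / 4)* 29^(3 / 4)* sqrt(83) / 249+ 989479881347171 / 215380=4594112180.63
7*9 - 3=60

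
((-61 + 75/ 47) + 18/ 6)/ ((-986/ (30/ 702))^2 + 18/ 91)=-6031025/ 56919988516338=-0.00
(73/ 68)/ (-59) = -0.02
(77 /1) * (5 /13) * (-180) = -69300 /13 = -5330.77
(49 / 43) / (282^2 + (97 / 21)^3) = 0.00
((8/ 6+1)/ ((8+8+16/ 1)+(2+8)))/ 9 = 1/ 162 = 0.01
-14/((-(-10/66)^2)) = 15246/25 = 609.84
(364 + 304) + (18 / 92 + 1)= 30783 / 46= 669.20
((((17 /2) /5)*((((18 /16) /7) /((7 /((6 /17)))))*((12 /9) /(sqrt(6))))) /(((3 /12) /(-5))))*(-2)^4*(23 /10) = -552*sqrt(6) /245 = -5.52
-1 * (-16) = 16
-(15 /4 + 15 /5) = -27 /4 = -6.75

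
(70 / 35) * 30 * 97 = 5820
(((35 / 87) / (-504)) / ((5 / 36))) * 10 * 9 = -15 / 29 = -0.52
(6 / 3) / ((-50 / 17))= -17 / 25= -0.68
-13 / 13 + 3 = 2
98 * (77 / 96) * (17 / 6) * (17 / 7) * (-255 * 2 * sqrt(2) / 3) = -13240535 * sqrt(2) / 144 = -130034.33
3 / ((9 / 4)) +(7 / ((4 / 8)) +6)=64 / 3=21.33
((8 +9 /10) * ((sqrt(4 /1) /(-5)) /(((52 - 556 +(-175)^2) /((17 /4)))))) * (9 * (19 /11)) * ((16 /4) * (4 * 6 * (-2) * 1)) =12418704 /8283275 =1.50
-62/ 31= -2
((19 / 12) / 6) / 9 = 19 / 648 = 0.03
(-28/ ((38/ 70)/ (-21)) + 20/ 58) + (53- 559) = 577.50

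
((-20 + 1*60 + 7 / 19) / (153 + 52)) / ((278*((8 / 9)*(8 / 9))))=62127 / 69299840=0.00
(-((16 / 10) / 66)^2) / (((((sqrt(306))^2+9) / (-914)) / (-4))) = -58496 / 8575875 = -0.01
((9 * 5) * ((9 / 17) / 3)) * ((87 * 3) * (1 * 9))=317115 / 17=18653.82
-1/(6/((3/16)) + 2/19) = -19/610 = -0.03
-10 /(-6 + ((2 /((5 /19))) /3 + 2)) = 75 /11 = 6.82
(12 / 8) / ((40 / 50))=15 / 8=1.88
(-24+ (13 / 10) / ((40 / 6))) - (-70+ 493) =-89361 / 200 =-446.80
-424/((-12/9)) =318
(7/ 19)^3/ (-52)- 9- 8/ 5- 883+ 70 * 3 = -683.60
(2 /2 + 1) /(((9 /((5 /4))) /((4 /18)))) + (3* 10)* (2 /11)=4915 /891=5.52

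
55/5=11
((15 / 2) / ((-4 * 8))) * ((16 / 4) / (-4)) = 0.23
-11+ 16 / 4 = -7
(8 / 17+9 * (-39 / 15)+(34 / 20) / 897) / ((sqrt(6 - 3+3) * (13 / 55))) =-38458387 * sqrt(6) / 2378844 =-39.60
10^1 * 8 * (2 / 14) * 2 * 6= 960 / 7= 137.14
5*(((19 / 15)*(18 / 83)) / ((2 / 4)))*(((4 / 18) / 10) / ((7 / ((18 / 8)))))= 57 / 2905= 0.02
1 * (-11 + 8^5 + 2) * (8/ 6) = 131036/ 3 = 43678.67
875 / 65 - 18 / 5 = 641 / 65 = 9.86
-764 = -764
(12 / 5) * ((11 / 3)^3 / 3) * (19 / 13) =101156 / 1755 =57.64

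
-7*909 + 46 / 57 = -362645 / 57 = -6362.19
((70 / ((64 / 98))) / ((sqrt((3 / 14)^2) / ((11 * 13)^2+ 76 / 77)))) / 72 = 300058115 / 2112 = 142072.97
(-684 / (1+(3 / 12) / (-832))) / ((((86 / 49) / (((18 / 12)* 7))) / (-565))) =110286408960 / 47687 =2312714.34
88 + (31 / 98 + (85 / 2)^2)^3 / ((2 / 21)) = 133183738734123557 / 2151296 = 61908607060.17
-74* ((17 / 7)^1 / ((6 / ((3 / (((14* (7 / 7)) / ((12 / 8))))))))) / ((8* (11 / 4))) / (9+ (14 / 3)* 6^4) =-629 / 8705928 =-0.00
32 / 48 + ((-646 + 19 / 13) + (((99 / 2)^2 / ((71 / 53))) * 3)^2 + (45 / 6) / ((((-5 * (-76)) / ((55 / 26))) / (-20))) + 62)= 1799470908593369 / 59766096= 30108557.01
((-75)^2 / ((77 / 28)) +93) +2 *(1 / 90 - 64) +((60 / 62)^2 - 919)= 519655541 / 475695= 1092.41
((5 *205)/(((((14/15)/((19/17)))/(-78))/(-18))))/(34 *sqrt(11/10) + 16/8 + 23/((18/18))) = -25633968750/384727 + 205071750 *sqrt(110)/22631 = 28409.27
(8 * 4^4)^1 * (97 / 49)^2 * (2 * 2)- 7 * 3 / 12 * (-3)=308364533 / 9604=32107.93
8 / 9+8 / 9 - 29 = -245 / 9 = -27.22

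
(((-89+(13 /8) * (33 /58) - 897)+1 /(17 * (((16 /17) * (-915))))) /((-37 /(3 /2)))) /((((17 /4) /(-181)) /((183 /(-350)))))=3068857353 /3451000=889.27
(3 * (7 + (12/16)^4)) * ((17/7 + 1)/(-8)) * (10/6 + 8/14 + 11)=-781041/6272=-124.53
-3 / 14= -0.21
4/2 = 2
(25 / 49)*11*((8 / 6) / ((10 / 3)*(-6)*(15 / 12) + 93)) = 275 / 2499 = 0.11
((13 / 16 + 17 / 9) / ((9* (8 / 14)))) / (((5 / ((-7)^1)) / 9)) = -19061 / 2880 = -6.62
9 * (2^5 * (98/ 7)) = 4032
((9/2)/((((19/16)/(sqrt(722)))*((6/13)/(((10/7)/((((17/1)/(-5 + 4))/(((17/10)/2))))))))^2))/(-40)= -338/245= -1.38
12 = 12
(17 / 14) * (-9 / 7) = -153 / 98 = -1.56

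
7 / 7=1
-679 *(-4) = 2716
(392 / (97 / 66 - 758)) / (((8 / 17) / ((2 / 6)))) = -374 / 1019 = -0.37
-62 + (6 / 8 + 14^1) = -189 / 4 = -47.25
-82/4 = -41/2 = -20.50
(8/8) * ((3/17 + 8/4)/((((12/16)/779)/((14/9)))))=1614088/459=3516.53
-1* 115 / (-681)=115 / 681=0.17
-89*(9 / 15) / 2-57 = -837 / 10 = -83.70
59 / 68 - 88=-87.13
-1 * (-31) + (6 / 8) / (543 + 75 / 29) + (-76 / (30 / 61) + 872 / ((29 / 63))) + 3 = 5425951661 / 3058920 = 1773.81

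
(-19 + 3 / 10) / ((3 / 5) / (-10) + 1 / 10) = -935 / 2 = -467.50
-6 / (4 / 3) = -9 / 2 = -4.50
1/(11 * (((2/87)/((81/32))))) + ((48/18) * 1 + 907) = 1942357/2112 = 919.68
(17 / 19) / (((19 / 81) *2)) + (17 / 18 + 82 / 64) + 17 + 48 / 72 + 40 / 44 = 25970707 / 1143648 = 22.71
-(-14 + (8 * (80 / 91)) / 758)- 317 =-10450487 / 34489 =-303.01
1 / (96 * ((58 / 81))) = 27 / 1856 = 0.01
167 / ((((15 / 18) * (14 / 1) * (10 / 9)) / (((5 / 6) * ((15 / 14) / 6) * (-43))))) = -64629 / 784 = -82.43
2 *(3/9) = 2/3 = 0.67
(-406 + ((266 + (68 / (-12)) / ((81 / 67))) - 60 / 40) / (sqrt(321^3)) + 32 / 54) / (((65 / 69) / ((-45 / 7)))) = 19366 / 7 - 223399 * sqrt(321) / 12983166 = 2766.26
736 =736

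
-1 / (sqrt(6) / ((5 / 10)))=-sqrt(6) / 12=-0.20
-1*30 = -30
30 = 30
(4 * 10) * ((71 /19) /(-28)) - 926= -123868 /133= -931.34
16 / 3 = 5.33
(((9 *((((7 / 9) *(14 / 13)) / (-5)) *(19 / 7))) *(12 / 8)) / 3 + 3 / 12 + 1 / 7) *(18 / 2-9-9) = 27081 / 1820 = 14.88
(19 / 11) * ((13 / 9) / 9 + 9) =14098 / 891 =15.82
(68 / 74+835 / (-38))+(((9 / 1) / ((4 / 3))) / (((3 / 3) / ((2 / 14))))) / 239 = -21.05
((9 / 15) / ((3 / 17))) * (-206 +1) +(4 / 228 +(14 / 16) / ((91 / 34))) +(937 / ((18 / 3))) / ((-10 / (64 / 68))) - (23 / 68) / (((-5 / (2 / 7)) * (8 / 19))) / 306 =-102369539345 / 143908128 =-711.35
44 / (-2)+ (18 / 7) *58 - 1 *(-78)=1436 / 7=205.14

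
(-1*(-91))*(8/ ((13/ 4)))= 224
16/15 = 1.07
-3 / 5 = -0.60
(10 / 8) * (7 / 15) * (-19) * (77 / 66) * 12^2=-1862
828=828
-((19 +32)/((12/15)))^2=-65025/16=-4064.06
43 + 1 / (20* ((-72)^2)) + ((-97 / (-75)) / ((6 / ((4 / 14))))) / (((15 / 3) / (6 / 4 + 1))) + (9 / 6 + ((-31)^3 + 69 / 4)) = -107881390621 / 3628800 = -29729.22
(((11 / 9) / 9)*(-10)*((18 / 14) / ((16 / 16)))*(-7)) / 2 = 6.11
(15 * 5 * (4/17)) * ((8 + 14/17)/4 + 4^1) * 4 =126600/289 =438.06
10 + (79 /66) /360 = 237679 /23760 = 10.00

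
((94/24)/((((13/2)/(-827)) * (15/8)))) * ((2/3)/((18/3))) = -155476/5265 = -29.53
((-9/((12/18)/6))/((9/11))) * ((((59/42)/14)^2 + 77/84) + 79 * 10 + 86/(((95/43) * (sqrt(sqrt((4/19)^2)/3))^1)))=-3008039903/38416 - 183051 * sqrt(57)/95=-92849.17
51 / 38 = 1.34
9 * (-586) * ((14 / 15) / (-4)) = 1230.60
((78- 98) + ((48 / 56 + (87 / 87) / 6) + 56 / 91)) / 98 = -10025 / 53508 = -0.19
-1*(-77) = 77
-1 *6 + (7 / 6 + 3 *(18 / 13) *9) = 2539 / 78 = 32.55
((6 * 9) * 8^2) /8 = 432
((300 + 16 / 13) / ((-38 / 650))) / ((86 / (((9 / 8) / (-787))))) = 220275 / 2571916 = 0.09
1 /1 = 1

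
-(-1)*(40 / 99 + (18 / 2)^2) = 8059 / 99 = 81.40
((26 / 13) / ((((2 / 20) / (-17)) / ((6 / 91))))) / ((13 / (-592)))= 1207680 / 1183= 1020.86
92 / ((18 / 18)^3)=92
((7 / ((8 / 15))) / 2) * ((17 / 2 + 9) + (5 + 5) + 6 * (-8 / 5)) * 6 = 11277 / 16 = 704.81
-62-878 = -940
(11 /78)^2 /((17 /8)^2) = 1936 /439569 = 0.00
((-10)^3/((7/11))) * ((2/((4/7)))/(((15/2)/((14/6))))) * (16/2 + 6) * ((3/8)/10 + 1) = -223685/9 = -24853.89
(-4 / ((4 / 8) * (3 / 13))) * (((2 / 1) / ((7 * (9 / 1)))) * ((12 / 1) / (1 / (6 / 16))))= -104 / 21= -4.95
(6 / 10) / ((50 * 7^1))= 3 / 1750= 0.00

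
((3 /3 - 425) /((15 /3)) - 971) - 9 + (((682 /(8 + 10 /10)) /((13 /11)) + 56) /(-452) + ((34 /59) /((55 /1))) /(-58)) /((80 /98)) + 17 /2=-105169107513421 /99532976400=-1056.63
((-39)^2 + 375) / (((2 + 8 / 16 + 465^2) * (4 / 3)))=2844 / 432455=0.01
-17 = -17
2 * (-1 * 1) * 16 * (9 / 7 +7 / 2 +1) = -1296 / 7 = -185.14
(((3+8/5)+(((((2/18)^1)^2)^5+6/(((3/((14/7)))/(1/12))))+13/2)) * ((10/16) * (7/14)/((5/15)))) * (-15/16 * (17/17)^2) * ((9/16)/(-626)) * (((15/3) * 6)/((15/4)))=1993278415955/27593981282304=0.07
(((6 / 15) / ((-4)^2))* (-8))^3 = -1 / 125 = -0.01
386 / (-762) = -193 / 381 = -0.51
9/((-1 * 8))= -9/8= -1.12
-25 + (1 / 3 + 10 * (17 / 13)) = -452 / 39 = -11.59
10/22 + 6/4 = 43/22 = 1.95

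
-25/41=-0.61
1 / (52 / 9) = 9 / 52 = 0.17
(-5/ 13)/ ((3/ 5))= -25/ 39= -0.64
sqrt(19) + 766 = 770.36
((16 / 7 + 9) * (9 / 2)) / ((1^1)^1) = 711 / 14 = 50.79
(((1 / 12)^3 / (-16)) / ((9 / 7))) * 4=-7 / 62208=-0.00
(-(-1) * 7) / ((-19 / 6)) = -42 / 19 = -2.21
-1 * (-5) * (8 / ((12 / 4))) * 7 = 280 / 3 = 93.33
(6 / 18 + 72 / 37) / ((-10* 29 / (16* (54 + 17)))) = -143704 / 16095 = -8.93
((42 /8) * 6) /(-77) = -9 /22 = -0.41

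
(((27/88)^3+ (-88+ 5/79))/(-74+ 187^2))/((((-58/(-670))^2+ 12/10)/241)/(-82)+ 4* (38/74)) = -38835140411700880955/31663541823370976563968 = -0.00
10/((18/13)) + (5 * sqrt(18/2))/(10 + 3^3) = 2540/333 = 7.63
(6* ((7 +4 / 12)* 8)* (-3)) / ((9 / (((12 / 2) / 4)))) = -176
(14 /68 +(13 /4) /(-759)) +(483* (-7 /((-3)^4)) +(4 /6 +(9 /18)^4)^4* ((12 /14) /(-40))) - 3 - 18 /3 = -1538696727935 /30441996288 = -50.55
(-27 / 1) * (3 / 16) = -81 / 16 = -5.06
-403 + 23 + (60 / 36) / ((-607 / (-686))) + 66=-568364 / 1821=-312.12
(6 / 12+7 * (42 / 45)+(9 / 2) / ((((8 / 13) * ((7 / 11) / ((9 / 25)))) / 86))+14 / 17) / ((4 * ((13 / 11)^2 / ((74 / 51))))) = 116234108023 / 1230793200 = 94.44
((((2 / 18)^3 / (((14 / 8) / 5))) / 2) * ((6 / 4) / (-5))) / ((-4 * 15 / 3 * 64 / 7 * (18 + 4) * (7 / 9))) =1 / 5322240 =0.00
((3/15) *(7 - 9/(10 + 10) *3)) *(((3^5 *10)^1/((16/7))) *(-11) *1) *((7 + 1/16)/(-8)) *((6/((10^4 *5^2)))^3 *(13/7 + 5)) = 2764654497/2500000000000000000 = 0.00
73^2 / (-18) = -5329 / 18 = -296.06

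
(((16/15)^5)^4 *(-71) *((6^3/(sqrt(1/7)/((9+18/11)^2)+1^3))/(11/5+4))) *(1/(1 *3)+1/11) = -960986923456261612837651037028352/251885781141775646209716796875+8935634960286456247856433987584 *sqrt(7)/1854795297498529758453369140625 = -3802.42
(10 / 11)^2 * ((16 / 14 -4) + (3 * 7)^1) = 12700 / 847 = 14.99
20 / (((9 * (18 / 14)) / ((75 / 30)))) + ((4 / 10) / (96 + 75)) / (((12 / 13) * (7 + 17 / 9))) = 5320351 / 1231200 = 4.32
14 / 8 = 7 / 4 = 1.75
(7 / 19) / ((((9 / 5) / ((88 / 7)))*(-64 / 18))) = -0.72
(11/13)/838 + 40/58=218199/315926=0.69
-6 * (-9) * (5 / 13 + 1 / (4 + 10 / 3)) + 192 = 31479 / 143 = 220.13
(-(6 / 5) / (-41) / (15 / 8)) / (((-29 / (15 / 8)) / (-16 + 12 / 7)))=120 / 8323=0.01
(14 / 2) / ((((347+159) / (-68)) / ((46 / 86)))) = -238 / 473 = -0.50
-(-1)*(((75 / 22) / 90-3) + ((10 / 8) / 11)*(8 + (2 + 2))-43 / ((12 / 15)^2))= -68.79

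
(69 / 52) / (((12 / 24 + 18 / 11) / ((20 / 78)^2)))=12650 / 309777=0.04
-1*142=-142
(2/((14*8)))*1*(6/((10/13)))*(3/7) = 117/1960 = 0.06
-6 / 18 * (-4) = 4 / 3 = 1.33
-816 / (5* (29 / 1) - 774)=48 / 37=1.30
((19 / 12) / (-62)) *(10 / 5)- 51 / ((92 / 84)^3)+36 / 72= -173667803 / 4526124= -38.37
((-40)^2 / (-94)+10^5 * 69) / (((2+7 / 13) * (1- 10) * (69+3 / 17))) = -8958765400 / 2051973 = -4365.93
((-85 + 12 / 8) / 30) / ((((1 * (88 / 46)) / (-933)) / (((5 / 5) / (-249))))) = -1194551 / 219120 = -5.45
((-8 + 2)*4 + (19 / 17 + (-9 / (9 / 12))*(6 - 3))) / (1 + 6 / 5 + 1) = -5005 / 272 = -18.40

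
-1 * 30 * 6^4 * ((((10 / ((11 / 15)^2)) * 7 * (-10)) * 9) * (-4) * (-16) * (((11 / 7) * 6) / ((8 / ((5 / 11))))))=1889568000000 / 121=15616264462.81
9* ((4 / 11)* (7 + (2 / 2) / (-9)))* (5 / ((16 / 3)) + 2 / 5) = 3317 / 110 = 30.15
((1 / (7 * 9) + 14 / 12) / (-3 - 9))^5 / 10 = -73439775749 / 79023990357688320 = -0.00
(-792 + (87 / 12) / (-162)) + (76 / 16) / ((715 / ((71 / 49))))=-17981320037 / 22702680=-792.04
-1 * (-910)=910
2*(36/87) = 24/29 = 0.83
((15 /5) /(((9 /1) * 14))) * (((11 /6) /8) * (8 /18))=11 /4536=0.00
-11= -11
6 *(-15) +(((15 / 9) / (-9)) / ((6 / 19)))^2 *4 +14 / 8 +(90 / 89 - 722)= -1886939029 / 2335716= -807.86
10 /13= 0.77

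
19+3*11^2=382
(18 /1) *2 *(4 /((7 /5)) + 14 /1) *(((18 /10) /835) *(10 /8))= 9558 /5845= 1.64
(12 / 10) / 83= 6 / 415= 0.01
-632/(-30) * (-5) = -316/3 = -105.33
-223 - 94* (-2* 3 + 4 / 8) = 294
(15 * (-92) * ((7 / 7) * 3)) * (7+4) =-45540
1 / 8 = 0.12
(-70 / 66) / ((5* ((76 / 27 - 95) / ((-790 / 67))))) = -49770 / 1834393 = -0.03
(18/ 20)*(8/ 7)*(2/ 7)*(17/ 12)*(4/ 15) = 136/ 1225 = 0.11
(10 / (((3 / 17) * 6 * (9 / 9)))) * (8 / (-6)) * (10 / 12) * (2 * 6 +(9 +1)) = -18700 / 81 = -230.86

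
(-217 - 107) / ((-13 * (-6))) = -4.15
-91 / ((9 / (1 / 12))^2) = -91 / 11664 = -0.01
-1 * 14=-14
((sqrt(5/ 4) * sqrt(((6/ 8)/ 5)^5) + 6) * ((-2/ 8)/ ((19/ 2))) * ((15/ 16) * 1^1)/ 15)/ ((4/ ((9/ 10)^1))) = -27/ 12160-81 * sqrt(3)/ 38912000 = -0.00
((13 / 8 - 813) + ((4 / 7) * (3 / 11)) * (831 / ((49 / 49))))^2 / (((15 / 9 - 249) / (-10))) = 2646390614415 / 140778176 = 18798.30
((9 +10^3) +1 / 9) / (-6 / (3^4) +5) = 204.86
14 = 14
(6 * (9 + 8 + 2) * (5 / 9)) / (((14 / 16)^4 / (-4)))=-3112960 / 7203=-432.18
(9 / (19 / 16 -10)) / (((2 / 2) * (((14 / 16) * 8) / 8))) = -384 / 329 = -1.17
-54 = -54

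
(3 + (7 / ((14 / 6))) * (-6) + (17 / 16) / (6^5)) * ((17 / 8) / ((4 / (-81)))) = 645.46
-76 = -76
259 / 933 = 0.28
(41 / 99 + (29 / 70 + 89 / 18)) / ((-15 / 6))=-40006 / 17325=-2.31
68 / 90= 34 / 45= 0.76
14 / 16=7 / 8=0.88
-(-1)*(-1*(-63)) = 63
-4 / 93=-0.04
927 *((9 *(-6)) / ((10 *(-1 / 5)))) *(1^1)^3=25029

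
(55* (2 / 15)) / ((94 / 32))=2.50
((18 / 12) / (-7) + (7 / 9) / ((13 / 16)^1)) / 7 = 1217 / 11466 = 0.11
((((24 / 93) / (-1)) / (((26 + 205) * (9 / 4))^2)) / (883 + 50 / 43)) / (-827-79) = 2752 / 2307648001170897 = 0.00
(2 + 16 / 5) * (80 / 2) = 208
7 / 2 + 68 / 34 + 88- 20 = 73.50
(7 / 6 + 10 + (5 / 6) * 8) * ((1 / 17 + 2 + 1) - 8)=-1498 / 17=-88.12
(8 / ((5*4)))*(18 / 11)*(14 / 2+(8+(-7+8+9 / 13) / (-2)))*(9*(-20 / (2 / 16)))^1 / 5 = -1907712 / 715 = -2668.13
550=550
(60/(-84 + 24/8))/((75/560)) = -448/81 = -5.53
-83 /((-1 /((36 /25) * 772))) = 92269.44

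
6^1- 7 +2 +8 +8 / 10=49 / 5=9.80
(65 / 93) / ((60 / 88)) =286 / 279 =1.03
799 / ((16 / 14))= 5593 / 8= 699.12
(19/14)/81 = 19/1134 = 0.02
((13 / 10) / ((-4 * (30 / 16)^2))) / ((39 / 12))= -32 / 1125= -0.03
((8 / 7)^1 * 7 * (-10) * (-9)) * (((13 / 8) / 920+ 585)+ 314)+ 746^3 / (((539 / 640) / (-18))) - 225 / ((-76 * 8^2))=-535006035933479667 / 60299008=-8872551202.39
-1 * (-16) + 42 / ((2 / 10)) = 226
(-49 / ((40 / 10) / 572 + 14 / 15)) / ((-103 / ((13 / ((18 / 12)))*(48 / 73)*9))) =393513120 / 15165823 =25.95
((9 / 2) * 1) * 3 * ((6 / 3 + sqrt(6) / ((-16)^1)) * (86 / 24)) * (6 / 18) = 29.78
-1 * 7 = -7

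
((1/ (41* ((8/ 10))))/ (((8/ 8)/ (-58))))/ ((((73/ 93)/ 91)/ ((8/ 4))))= -1227135/ 2993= -410.00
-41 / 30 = -1.37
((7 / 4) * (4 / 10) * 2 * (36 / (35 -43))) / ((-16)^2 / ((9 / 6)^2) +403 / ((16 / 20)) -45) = -1134 / 103055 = -0.01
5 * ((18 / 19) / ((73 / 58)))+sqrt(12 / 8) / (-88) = 3.75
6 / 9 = 2 / 3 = 0.67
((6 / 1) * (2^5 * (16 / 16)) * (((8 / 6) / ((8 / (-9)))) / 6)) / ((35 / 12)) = -576 / 35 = -16.46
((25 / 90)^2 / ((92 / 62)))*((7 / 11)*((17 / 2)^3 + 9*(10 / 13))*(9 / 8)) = 350395325 / 15155712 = 23.12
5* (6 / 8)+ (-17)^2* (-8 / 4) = -2297 / 4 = -574.25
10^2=100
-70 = -70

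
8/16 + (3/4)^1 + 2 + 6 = 9.25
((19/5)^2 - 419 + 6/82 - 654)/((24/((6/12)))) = -1084949/49200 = -22.05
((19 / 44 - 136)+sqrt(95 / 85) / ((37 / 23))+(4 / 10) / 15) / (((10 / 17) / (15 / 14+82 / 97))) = -19792897037 / 44814000+59869*sqrt(323) / 502460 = -439.53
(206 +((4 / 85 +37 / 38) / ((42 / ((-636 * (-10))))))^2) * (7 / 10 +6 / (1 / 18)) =273282371075 / 104329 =2619428.64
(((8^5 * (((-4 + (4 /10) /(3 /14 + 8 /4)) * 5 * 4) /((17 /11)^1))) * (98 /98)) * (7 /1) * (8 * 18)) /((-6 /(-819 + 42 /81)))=-1056294374998016 /4743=-222705961416.41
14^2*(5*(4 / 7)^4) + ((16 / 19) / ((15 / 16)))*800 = 2298880 / 2793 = 823.09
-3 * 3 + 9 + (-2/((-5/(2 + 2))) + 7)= 43/5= 8.60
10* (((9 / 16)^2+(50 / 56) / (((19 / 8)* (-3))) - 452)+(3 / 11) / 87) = -73608051835 / 16291968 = -4518.06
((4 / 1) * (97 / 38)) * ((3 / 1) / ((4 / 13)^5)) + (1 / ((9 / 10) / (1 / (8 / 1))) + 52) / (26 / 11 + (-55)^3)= 93664114242991 / 8433096192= 11106.73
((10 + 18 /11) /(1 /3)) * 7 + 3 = 2721 /11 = 247.36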